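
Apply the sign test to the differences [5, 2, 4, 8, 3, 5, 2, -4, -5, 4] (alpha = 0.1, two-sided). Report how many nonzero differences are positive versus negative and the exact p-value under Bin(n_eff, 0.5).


Step 1: Discard zero differences. Original n = 10; n_eff = number of nonzero differences = 10.
Nonzero differences (with sign): +5, +2, +4, +8, +3, +5, +2, -4, -5, +4
Step 2: Count signs: positive = 8, negative = 2.
Step 3: Under H0: P(positive) = 0.5, so the number of positives S ~ Bin(10, 0.5).
Step 4: Two-sided exact p-value = sum of Bin(10,0.5) probabilities at or below the observed probability = 0.109375.
Step 5: alpha = 0.1. fail to reject H0.

n_eff = 10, pos = 8, neg = 2, p = 0.109375, fail to reject H0.


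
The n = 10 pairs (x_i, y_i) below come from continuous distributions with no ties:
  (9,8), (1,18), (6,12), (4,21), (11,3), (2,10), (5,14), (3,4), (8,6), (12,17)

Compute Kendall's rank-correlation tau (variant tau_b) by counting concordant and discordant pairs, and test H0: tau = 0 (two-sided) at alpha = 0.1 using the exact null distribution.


Step 1: Enumerate the 45 unordered pairs (i,j) with i<j and classify each by sign(x_j-x_i) * sign(y_j-y_i).
  (1,2):dx=-8,dy=+10->D; (1,3):dx=-3,dy=+4->D; (1,4):dx=-5,dy=+13->D; (1,5):dx=+2,dy=-5->D
  (1,6):dx=-7,dy=+2->D; (1,7):dx=-4,dy=+6->D; (1,8):dx=-6,dy=-4->C; (1,9):dx=-1,dy=-2->C
  (1,10):dx=+3,dy=+9->C; (2,3):dx=+5,dy=-6->D; (2,4):dx=+3,dy=+3->C; (2,5):dx=+10,dy=-15->D
  (2,6):dx=+1,dy=-8->D; (2,7):dx=+4,dy=-4->D; (2,8):dx=+2,dy=-14->D; (2,9):dx=+7,dy=-12->D
  (2,10):dx=+11,dy=-1->D; (3,4):dx=-2,dy=+9->D; (3,5):dx=+5,dy=-9->D; (3,6):dx=-4,dy=-2->C
  (3,7):dx=-1,dy=+2->D; (3,8):dx=-3,dy=-8->C; (3,9):dx=+2,dy=-6->D; (3,10):dx=+6,dy=+5->C
  (4,5):dx=+7,dy=-18->D; (4,6):dx=-2,dy=-11->C; (4,7):dx=+1,dy=-7->D; (4,8):dx=-1,dy=-17->C
  (4,9):dx=+4,dy=-15->D; (4,10):dx=+8,dy=-4->D; (5,6):dx=-9,dy=+7->D; (5,7):dx=-6,dy=+11->D
  (5,8):dx=-8,dy=+1->D; (5,9):dx=-3,dy=+3->D; (5,10):dx=+1,dy=+14->C; (6,7):dx=+3,dy=+4->C
  (6,8):dx=+1,dy=-6->D; (6,9):dx=+6,dy=-4->D; (6,10):dx=+10,dy=+7->C; (7,8):dx=-2,dy=-10->C
  (7,9):dx=+3,dy=-8->D; (7,10):dx=+7,dy=+3->C; (8,9):dx=+5,dy=+2->C; (8,10):dx=+9,dy=+13->C
  (9,10):dx=+4,dy=+11->C
Step 2: C = 17, D = 28, total pairs = 45.
Step 3: tau = (C - D)/(n(n-1)/2) = (17 - 28)/45 = -0.244444.
Step 4: Exact two-sided p-value (enumerate n! = 3628800 permutations of y under H0): p = 0.380720.
Step 5: alpha = 0.1. fail to reject H0.

tau_b = -0.2444 (C=17, D=28), p = 0.380720, fail to reject H0.


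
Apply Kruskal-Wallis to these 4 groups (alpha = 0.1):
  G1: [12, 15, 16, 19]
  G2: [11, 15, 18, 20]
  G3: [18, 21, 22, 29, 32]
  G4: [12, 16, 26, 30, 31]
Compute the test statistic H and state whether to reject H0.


Step 1: Combine all N = 18 observations and assign midranks.
sorted (value, group, rank): (11,G2,1), (12,G1,2.5), (12,G4,2.5), (15,G1,4.5), (15,G2,4.5), (16,G1,6.5), (16,G4,6.5), (18,G2,8.5), (18,G3,8.5), (19,G1,10), (20,G2,11), (21,G3,12), (22,G3,13), (26,G4,14), (29,G3,15), (30,G4,16), (31,G4,17), (32,G3,18)
Step 2: Sum ranks within each group.
R_1 = 23.5 (n_1 = 4)
R_2 = 25 (n_2 = 4)
R_3 = 66.5 (n_3 = 5)
R_4 = 56 (n_4 = 5)
Step 3: H = 12/(N(N+1)) * sum(R_i^2/n_i) - 3(N+1)
     = 12/(18*19) * (23.5^2/4 + 25^2/4 + 66.5^2/5 + 56^2/5) - 3*19
     = 0.035088 * 1805.96 - 57
     = 6.367105.
Step 4: Ties present; correction factor C = 1 - 24/(18^3 - 18) = 0.995872. Corrected H = 6.367105 / 0.995872 = 6.393497.
Step 5: Under H0, H ~ chi^2(3); p-value = 0.093959.
Step 6: alpha = 0.1. reject H0.

H = 6.3935, df = 3, p = 0.093959, reject H0.


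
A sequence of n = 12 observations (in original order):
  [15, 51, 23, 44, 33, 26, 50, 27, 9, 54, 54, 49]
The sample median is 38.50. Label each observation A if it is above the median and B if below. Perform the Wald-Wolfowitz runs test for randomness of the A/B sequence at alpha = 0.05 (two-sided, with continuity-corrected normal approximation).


Step 1: Compute median = 38.50; label A = above, B = below.
Labels in order: BABABBABBAAA  (n_A = 6, n_B = 6)
Step 2: Count runs R = 8.
Step 3: Under H0 (random ordering), E[R] = 2*n_A*n_B/(n_A+n_B) + 1 = 2*6*6/12 + 1 = 7.0000.
        Var[R] = 2*n_A*n_B*(2*n_A*n_B - n_A - n_B) / ((n_A+n_B)^2 * (n_A+n_B-1)) = 4320/1584 = 2.7273.
        SD[R] = 1.6514.
Step 4: Continuity-corrected z = (R - 0.5 - E[R]) / SD[R] = (8 - 0.5 - 7.0000) / 1.6514 = 0.3028.
Step 5: Two-sided p-value via normal approximation = 2*(1 - Phi(|z|)) = 0.762069.
Step 6: alpha = 0.05. fail to reject H0.

R = 8, z = 0.3028, p = 0.762069, fail to reject H0.


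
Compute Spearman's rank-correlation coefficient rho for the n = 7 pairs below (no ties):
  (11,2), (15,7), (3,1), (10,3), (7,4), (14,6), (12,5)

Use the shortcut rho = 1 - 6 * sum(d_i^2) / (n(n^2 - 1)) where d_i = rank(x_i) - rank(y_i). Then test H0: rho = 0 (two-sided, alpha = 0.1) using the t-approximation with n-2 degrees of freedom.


Step 1: Rank x and y separately (midranks; no ties here).
rank(x): 11->4, 15->7, 3->1, 10->3, 7->2, 14->6, 12->5
rank(y): 2->2, 7->7, 1->1, 3->3, 4->4, 6->6, 5->5
Step 2: d_i = R_x(i) - R_y(i); compute d_i^2.
  (4-2)^2=4, (7-7)^2=0, (1-1)^2=0, (3-3)^2=0, (2-4)^2=4, (6-6)^2=0, (5-5)^2=0
sum(d^2) = 8.
Step 3: rho = 1 - 6*8 / (7*(7^2 - 1)) = 1 - 48/336 = 0.857143.
Step 4: Under H0, t = rho * sqrt((n-2)/(1-rho^2)) = 3.7210 ~ t(5).
Step 5: Two-sided p-value from the t-distribution with 5 df = 0.013697.
Step 6: alpha = 0.1. reject H0.

rho = 0.8571, p = 0.013697, reject H0 at alpha = 0.1.


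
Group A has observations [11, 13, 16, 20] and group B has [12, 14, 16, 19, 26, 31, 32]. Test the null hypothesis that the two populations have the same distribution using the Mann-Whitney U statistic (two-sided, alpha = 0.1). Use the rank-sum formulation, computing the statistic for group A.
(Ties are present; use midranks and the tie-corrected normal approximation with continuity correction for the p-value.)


Step 1: Combine and sort all 11 observations; assign midranks.
sorted (value, group): (11,X), (12,Y), (13,X), (14,Y), (16,X), (16,Y), (19,Y), (20,X), (26,Y), (31,Y), (32,Y)
ranks: 11->1, 12->2, 13->3, 14->4, 16->5.5, 16->5.5, 19->7, 20->8, 26->9, 31->10, 32->11
Step 2: Rank sum for X: R1 = 1 + 3 + 5.5 + 8 = 17.5.
Step 3: U_X = R1 - n1(n1+1)/2 = 17.5 - 4*5/2 = 17.5 - 10 = 7.5.
       U_Y = n1*n2 - U_X = 28 - 7.5 = 20.5.
Step 4: Ties are present, so use the tie-corrected normal approximation (with continuity correction) for the p-value.
Step 5: p-value = 0.255756; compare to alpha = 0.1. fail to reject H0.

U_X = 7.5, p = 0.255756, fail to reject H0 at alpha = 0.1.


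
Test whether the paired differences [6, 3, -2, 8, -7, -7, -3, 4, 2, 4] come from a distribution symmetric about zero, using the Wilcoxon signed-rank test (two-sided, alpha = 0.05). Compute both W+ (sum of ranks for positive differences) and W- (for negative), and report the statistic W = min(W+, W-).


Step 1: Drop any zero differences (none here) and take |d_i|.
|d| = [6, 3, 2, 8, 7, 7, 3, 4, 2, 4]
Step 2: Midrank |d_i| (ties get averaged ranks).
ranks: |6|->7, |3|->3.5, |2|->1.5, |8|->10, |7|->8.5, |7|->8.5, |3|->3.5, |4|->5.5, |2|->1.5, |4|->5.5
Step 3: Attach original signs; sum ranks with positive sign and with negative sign.
W+ = 7 + 3.5 + 10 + 5.5 + 1.5 + 5.5 = 33
W- = 1.5 + 8.5 + 8.5 + 3.5 = 22
(Check: W+ + W- = 55 should equal n(n+1)/2 = 55.)
Step 4: Test statistic W = min(W+, W-) = 22.
Step 5: Ties in |d|, so use the tie-corrected normal approximation.
        E[W] = n(n+1)/4 = 10*11/4 = 27.5.
        Tie groups: |d|=2 (t=2), |d|=3 (t=2), |d|=4 (t=2), |d|=7 (t=2); sum(t^3 - t) = 24.
        Var[W] = n(n+1)(2n+1)/24 - sum(t^3-t)/48 = 2310/24 - 24/48 = 95.75.
        z = (W - E[W]) / sqrt(Var[W]) = (22 - 27.5) / 9.7852 = -0.5621.
        Two-sided p = 2*Phi(z) = 0.574066.
Step 6: alpha = 0.05. fail to reject H0.

W+ = 33, W- = 22, W = min = 22, p = 0.574066, fail to reject H0.


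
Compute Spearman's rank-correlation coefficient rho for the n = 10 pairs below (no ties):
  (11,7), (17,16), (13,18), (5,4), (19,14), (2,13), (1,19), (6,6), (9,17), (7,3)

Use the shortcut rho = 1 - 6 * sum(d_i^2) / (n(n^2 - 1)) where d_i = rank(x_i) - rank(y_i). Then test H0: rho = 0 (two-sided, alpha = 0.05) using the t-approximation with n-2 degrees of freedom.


Step 1: Rank x and y separately (midranks; no ties here).
rank(x): 11->7, 17->9, 13->8, 5->3, 19->10, 2->2, 1->1, 6->4, 9->6, 7->5
rank(y): 7->4, 16->7, 18->9, 4->2, 14->6, 13->5, 19->10, 6->3, 17->8, 3->1
Step 2: d_i = R_x(i) - R_y(i); compute d_i^2.
  (7-4)^2=9, (9-7)^2=4, (8-9)^2=1, (3-2)^2=1, (10-6)^2=16, (2-5)^2=9, (1-10)^2=81, (4-3)^2=1, (6-8)^2=4, (5-1)^2=16
sum(d^2) = 142.
Step 3: rho = 1 - 6*142 / (10*(10^2 - 1)) = 1 - 852/990 = 0.139394.
Step 4: Under H0, t = rho * sqrt((n-2)/(1-rho^2)) = 0.3982 ~ t(8).
Step 5: Two-sided p-value from the t-distribution with 8 df = 0.700932.
Step 6: alpha = 0.05. fail to reject H0.

rho = 0.1394, p = 0.700932, fail to reject H0 at alpha = 0.05.


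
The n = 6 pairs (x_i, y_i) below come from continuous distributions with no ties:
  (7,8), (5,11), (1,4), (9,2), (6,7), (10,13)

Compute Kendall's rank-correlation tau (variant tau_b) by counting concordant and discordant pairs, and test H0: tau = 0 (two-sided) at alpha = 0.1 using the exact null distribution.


Step 1: Enumerate the 15 unordered pairs (i,j) with i<j and classify each by sign(x_j-x_i) * sign(y_j-y_i).
  (1,2):dx=-2,dy=+3->D; (1,3):dx=-6,dy=-4->C; (1,4):dx=+2,dy=-6->D; (1,5):dx=-1,dy=-1->C
  (1,6):dx=+3,dy=+5->C; (2,3):dx=-4,dy=-7->C; (2,4):dx=+4,dy=-9->D; (2,5):dx=+1,dy=-4->D
  (2,6):dx=+5,dy=+2->C; (3,4):dx=+8,dy=-2->D; (3,5):dx=+5,dy=+3->C; (3,6):dx=+9,dy=+9->C
  (4,5):dx=-3,dy=+5->D; (4,6):dx=+1,dy=+11->C; (5,6):dx=+4,dy=+6->C
Step 2: C = 9, D = 6, total pairs = 15.
Step 3: tau = (C - D)/(n(n-1)/2) = (9 - 6)/15 = 0.200000.
Step 4: Exact two-sided p-value (enumerate n! = 720 permutations of y under H0): p = 0.719444.
Step 5: alpha = 0.1. fail to reject H0.

tau_b = 0.2000 (C=9, D=6), p = 0.719444, fail to reject H0.


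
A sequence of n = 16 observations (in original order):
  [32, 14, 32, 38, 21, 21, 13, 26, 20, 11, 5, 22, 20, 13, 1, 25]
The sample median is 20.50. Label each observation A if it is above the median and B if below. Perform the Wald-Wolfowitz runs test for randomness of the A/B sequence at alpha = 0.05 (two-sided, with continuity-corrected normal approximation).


Step 1: Compute median = 20.50; label A = above, B = below.
Labels in order: ABAAAABABBBABBBA  (n_A = 8, n_B = 8)
Step 2: Count runs R = 9.
Step 3: Under H0 (random ordering), E[R] = 2*n_A*n_B/(n_A+n_B) + 1 = 2*8*8/16 + 1 = 9.0000.
        Var[R] = 2*n_A*n_B*(2*n_A*n_B - n_A - n_B) / ((n_A+n_B)^2 * (n_A+n_B-1)) = 14336/3840 = 3.7333.
        SD[R] = 1.9322.
Step 4: R = E[R], so z = 0 with no continuity correction.
Step 5: Two-sided p-value via normal approximation = 2*(1 - Phi(|z|)) = 1.000000.
Step 6: alpha = 0.05. fail to reject H0.

R = 9, z = 0.0000, p = 1.000000, fail to reject H0.


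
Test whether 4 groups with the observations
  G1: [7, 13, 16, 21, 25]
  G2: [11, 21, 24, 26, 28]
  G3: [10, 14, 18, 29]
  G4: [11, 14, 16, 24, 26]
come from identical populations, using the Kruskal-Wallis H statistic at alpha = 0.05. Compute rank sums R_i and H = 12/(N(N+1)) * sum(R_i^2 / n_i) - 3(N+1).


Step 1: Combine all N = 19 observations and assign midranks.
sorted (value, group, rank): (7,G1,1), (10,G3,2), (11,G2,3.5), (11,G4,3.5), (13,G1,5), (14,G3,6.5), (14,G4,6.5), (16,G1,8.5), (16,G4,8.5), (18,G3,10), (21,G1,11.5), (21,G2,11.5), (24,G2,13.5), (24,G4,13.5), (25,G1,15), (26,G2,16.5), (26,G4,16.5), (28,G2,18), (29,G3,19)
Step 2: Sum ranks within each group.
R_1 = 41 (n_1 = 5)
R_2 = 63 (n_2 = 5)
R_3 = 37.5 (n_3 = 4)
R_4 = 48.5 (n_4 = 5)
Step 3: H = 12/(N(N+1)) * sum(R_i^2/n_i) - 3(N+1)
     = 12/(19*20) * (41^2/5 + 63^2/5 + 37.5^2/4 + 48.5^2/5) - 3*20
     = 0.031579 * 1952.01 - 60
     = 1.642500.
Step 4: Ties present; correction factor C = 1 - 36/(19^3 - 19) = 0.994737. Corrected H = 1.642500 / 0.994737 = 1.651190.
Step 5: Under H0, H ~ chi^2(3); p-value = 0.647839.
Step 6: alpha = 0.05. fail to reject H0.

H = 1.6512, df = 3, p = 0.647839, fail to reject H0.


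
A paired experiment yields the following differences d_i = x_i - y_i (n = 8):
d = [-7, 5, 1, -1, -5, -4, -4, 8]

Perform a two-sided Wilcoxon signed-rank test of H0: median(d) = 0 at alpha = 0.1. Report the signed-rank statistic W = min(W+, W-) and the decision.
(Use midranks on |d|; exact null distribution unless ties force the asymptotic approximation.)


Step 1: Drop any zero differences (none here) and take |d_i|.
|d| = [7, 5, 1, 1, 5, 4, 4, 8]
Step 2: Midrank |d_i| (ties get averaged ranks).
ranks: |7|->7, |5|->5.5, |1|->1.5, |1|->1.5, |5|->5.5, |4|->3.5, |4|->3.5, |8|->8
Step 3: Attach original signs; sum ranks with positive sign and with negative sign.
W+ = 5.5 + 1.5 + 8 = 15
W- = 7 + 1.5 + 5.5 + 3.5 + 3.5 = 21
(Check: W+ + W- = 36 should equal n(n+1)/2 = 36.)
Step 4: Test statistic W = min(W+, W-) = 15.
Step 5: Ties in |d|, so use the tie-corrected normal approximation.
        E[W] = n(n+1)/4 = 8*9/4 = 18.
        Tie groups: |d|=1 (t=2), |d|=4 (t=2), |d|=5 (t=2); sum(t^3 - t) = 18.
        Var[W] = n(n+1)(2n+1)/24 - sum(t^3-t)/48 = 1224/24 - 18/48 = 50.625.
        z = (W - E[W]) / sqrt(Var[W]) = (15 - 18) / 7.1151 = -0.4216.
        Two-sided p = 2*Phi(z) = 0.673290.
Step 6: alpha = 0.1. fail to reject H0.

W+ = 15, W- = 21, W = min = 15, p = 0.673290, fail to reject H0.


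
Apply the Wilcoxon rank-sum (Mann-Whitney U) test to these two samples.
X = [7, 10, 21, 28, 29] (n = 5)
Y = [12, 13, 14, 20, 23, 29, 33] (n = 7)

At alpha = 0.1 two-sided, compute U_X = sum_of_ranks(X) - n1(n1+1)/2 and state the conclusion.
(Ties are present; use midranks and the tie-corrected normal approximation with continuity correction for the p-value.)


Step 1: Combine and sort all 12 observations; assign midranks.
sorted (value, group): (7,X), (10,X), (12,Y), (13,Y), (14,Y), (20,Y), (21,X), (23,Y), (28,X), (29,X), (29,Y), (33,Y)
ranks: 7->1, 10->2, 12->3, 13->4, 14->5, 20->6, 21->7, 23->8, 28->9, 29->10.5, 29->10.5, 33->12
Step 2: Rank sum for X: R1 = 1 + 2 + 7 + 9 + 10.5 = 29.5.
Step 3: U_X = R1 - n1(n1+1)/2 = 29.5 - 5*6/2 = 29.5 - 15 = 14.5.
       U_Y = n1*n2 - U_X = 35 - 14.5 = 20.5.
Step 4: Ties are present, so use the tie-corrected normal approximation (with continuity correction) for the p-value.
Step 5: p-value = 0.684221; compare to alpha = 0.1. fail to reject H0.

U_X = 14.5, p = 0.684221, fail to reject H0 at alpha = 0.1.


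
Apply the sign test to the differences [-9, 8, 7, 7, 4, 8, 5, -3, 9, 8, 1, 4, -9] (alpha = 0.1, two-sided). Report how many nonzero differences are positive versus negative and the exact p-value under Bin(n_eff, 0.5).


Step 1: Discard zero differences. Original n = 13; n_eff = number of nonzero differences = 13.
Nonzero differences (with sign): -9, +8, +7, +7, +4, +8, +5, -3, +9, +8, +1, +4, -9
Step 2: Count signs: positive = 10, negative = 3.
Step 3: Under H0: P(positive) = 0.5, so the number of positives S ~ Bin(13, 0.5).
Step 4: Two-sided exact p-value = sum of Bin(13,0.5) probabilities at or below the observed probability = 0.092285.
Step 5: alpha = 0.1. reject H0.

n_eff = 13, pos = 10, neg = 3, p = 0.092285, reject H0.


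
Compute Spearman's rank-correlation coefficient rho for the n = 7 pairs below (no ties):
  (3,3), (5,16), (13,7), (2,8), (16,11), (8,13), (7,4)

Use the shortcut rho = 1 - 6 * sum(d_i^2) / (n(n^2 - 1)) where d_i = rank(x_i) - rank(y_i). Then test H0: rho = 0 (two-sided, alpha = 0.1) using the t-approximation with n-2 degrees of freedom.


Step 1: Rank x and y separately (midranks; no ties here).
rank(x): 3->2, 5->3, 13->6, 2->1, 16->7, 8->5, 7->4
rank(y): 3->1, 16->7, 7->3, 8->4, 11->5, 13->6, 4->2
Step 2: d_i = R_x(i) - R_y(i); compute d_i^2.
  (2-1)^2=1, (3-7)^2=16, (6-3)^2=9, (1-4)^2=9, (7-5)^2=4, (5-6)^2=1, (4-2)^2=4
sum(d^2) = 44.
Step 3: rho = 1 - 6*44 / (7*(7^2 - 1)) = 1 - 264/336 = 0.214286.
Step 4: Under H0, t = rho * sqrt((n-2)/(1-rho^2)) = 0.4906 ~ t(5).
Step 5: Two-sided p-value from the t-distribution with 5 df = 0.644512.
Step 6: alpha = 0.1. fail to reject H0.

rho = 0.2143, p = 0.644512, fail to reject H0 at alpha = 0.1.


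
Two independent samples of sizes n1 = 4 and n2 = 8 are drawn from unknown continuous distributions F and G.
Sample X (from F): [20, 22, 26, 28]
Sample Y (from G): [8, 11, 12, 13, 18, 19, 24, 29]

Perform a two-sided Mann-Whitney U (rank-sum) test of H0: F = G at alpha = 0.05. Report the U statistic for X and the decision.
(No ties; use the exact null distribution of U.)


Step 1: Combine and sort all 12 observations; assign midranks.
sorted (value, group): (8,Y), (11,Y), (12,Y), (13,Y), (18,Y), (19,Y), (20,X), (22,X), (24,Y), (26,X), (28,X), (29,Y)
ranks: 8->1, 11->2, 12->3, 13->4, 18->5, 19->6, 20->7, 22->8, 24->9, 26->10, 28->11, 29->12
Step 2: Rank sum for X: R1 = 7 + 8 + 10 + 11 = 36.
Step 3: U_X = R1 - n1(n1+1)/2 = 36 - 4*5/2 = 36 - 10 = 26.
       U_Y = n1*n2 - U_X = 32 - 26 = 6.
Step 4: No ties, so the exact null distribution of U (based on enumerating the C(12,4) = 495 equally likely rank assignments) gives the two-sided p-value.
Step 5: p-value = 0.109091; compare to alpha = 0.05. fail to reject H0.

U_X = 26, p = 0.109091, fail to reject H0 at alpha = 0.05.


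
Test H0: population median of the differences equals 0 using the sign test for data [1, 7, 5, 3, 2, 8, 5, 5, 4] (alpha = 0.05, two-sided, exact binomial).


Step 1: Discard zero differences. Original n = 9; n_eff = number of nonzero differences = 9.
Nonzero differences (with sign): +1, +7, +5, +3, +2, +8, +5, +5, +4
Step 2: Count signs: positive = 9, negative = 0.
Step 3: Under H0: P(positive) = 0.5, so the number of positives S ~ Bin(9, 0.5).
Step 4: Two-sided exact p-value = sum of Bin(9,0.5) probabilities at or below the observed probability = 0.003906.
Step 5: alpha = 0.05. reject H0.

n_eff = 9, pos = 9, neg = 0, p = 0.003906, reject H0.


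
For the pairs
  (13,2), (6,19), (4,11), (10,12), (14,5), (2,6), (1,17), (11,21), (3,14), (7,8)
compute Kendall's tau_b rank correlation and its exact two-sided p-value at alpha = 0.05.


Step 1: Enumerate the 45 unordered pairs (i,j) with i<j and classify each by sign(x_j-x_i) * sign(y_j-y_i).
  (1,2):dx=-7,dy=+17->D; (1,3):dx=-9,dy=+9->D; (1,4):dx=-3,dy=+10->D; (1,5):dx=+1,dy=+3->C
  (1,6):dx=-11,dy=+4->D; (1,7):dx=-12,dy=+15->D; (1,8):dx=-2,dy=+19->D; (1,9):dx=-10,dy=+12->D
  (1,10):dx=-6,dy=+6->D; (2,3):dx=-2,dy=-8->C; (2,4):dx=+4,dy=-7->D; (2,5):dx=+8,dy=-14->D
  (2,6):dx=-4,dy=-13->C; (2,7):dx=-5,dy=-2->C; (2,8):dx=+5,dy=+2->C; (2,9):dx=-3,dy=-5->C
  (2,10):dx=+1,dy=-11->D; (3,4):dx=+6,dy=+1->C; (3,5):dx=+10,dy=-6->D; (3,6):dx=-2,dy=-5->C
  (3,7):dx=-3,dy=+6->D; (3,8):dx=+7,dy=+10->C; (3,9):dx=-1,dy=+3->D; (3,10):dx=+3,dy=-3->D
  (4,5):dx=+4,dy=-7->D; (4,6):dx=-8,dy=-6->C; (4,7):dx=-9,dy=+5->D; (4,8):dx=+1,dy=+9->C
  (4,9):dx=-7,dy=+2->D; (4,10):dx=-3,dy=-4->C; (5,6):dx=-12,dy=+1->D; (5,7):dx=-13,dy=+12->D
  (5,8):dx=-3,dy=+16->D; (5,9):dx=-11,dy=+9->D; (5,10):dx=-7,dy=+3->D; (6,7):dx=-1,dy=+11->D
  (6,8):dx=+9,dy=+15->C; (6,9):dx=+1,dy=+8->C; (6,10):dx=+5,dy=+2->C; (7,8):dx=+10,dy=+4->C
  (7,9):dx=+2,dy=-3->D; (7,10):dx=+6,dy=-9->D; (8,9):dx=-8,dy=-7->C; (8,10):dx=-4,dy=-13->C
  (9,10):dx=+4,dy=-6->D
Step 2: C = 18, D = 27, total pairs = 45.
Step 3: tau = (C - D)/(n(n-1)/2) = (18 - 27)/45 = -0.200000.
Step 4: Exact two-sided p-value (enumerate n! = 3628800 permutations of y under H0): p = 0.484313.
Step 5: alpha = 0.05. fail to reject H0.

tau_b = -0.2000 (C=18, D=27), p = 0.484313, fail to reject H0.


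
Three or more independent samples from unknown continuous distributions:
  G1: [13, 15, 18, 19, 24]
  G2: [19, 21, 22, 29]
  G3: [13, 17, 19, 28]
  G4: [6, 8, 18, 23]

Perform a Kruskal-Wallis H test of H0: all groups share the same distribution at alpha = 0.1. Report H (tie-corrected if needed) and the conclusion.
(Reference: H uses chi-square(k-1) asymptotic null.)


Step 1: Combine all N = 17 observations and assign midranks.
sorted (value, group, rank): (6,G4,1), (8,G4,2), (13,G1,3.5), (13,G3,3.5), (15,G1,5), (17,G3,6), (18,G1,7.5), (18,G4,7.5), (19,G1,10), (19,G2,10), (19,G3,10), (21,G2,12), (22,G2,13), (23,G4,14), (24,G1,15), (28,G3,16), (29,G2,17)
Step 2: Sum ranks within each group.
R_1 = 41 (n_1 = 5)
R_2 = 52 (n_2 = 4)
R_3 = 35.5 (n_3 = 4)
R_4 = 24.5 (n_4 = 4)
Step 3: H = 12/(N(N+1)) * sum(R_i^2/n_i) - 3(N+1)
     = 12/(17*18) * (41^2/5 + 52^2/4 + 35.5^2/4 + 24.5^2/4) - 3*18
     = 0.039216 * 1477.33 - 54
     = 3.934314.
Step 4: Ties present; correction factor C = 1 - 36/(17^3 - 17) = 0.992647. Corrected H = 3.934314 / 0.992647 = 3.963457.
Step 5: Under H0, H ~ chi^2(3); p-value = 0.265437.
Step 6: alpha = 0.1. fail to reject H0.

H = 3.9635, df = 3, p = 0.265437, fail to reject H0.


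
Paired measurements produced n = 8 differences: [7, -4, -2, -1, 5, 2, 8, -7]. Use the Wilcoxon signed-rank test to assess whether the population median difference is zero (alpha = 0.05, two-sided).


Step 1: Drop any zero differences (none here) and take |d_i|.
|d| = [7, 4, 2, 1, 5, 2, 8, 7]
Step 2: Midrank |d_i| (ties get averaged ranks).
ranks: |7|->6.5, |4|->4, |2|->2.5, |1|->1, |5|->5, |2|->2.5, |8|->8, |7|->6.5
Step 3: Attach original signs; sum ranks with positive sign and with negative sign.
W+ = 6.5 + 5 + 2.5 + 8 = 22
W- = 4 + 2.5 + 1 + 6.5 = 14
(Check: W+ + W- = 36 should equal n(n+1)/2 = 36.)
Step 4: Test statistic W = min(W+, W-) = 14.
Step 5: Ties in |d|, so use the tie-corrected normal approximation.
        E[W] = n(n+1)/4 = 8*9/4 = 18.
        Tie groups: |d|=2 (t=2), |d|=7 (t=2); sum(t^3 - t) = 12.
        Var[W] = n(n+1)(2n+1)/24 - sum(t^3-t)/48 = 1224/24 - 12/48 = 50.75.
        z = (W - E[W]) / sqrt(Var[W]) = (14 - 18) / 7.1239 = -0.5615.
        Two-sided p = 2*Phi(z) = 0.574464.
Step 6: alpha = 0.05. fail to reject H0.

W+ = 22, W- = 14, W = min = 14, p = 0.574464, fail to reject H0.


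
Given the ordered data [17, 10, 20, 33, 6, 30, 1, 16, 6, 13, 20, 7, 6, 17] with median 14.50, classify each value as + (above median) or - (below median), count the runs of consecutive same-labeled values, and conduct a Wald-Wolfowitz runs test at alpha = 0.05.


Step 1: Compute median = 14.50; label A = above, B = below.
Labels in order: ABAABABABBABBA  (n_A = 7, n_B = 7)
Step 2: Count runs R = 11.
Step 3: Under H0 (random ordering), E[R] = 2*n_A*n_B/(n_A+n_B) + 1 = 2*7*7/14 + 1 = 8.0000.
        Var[R] = 2*n_A*n_B*(2*n_A*n_B - n_A - n_B) / ((n_A+n_B)^2 * (n_A+n_B-1)) = 8232/2548 = 3.2308.
        SD[R] = 1.7974.
Step 4: Continuity-corrected z = (R - 0.5 - E[R]) / SD[R] = (11 - 0.5 - 8.0000) / 1.7974 = 1.3909.
Step 5: Two-sided p-value via normal approximation = 2*(1 - Phi(|z|)) = 0.164264.
Step 6: alpha = 0.05. fail to reject H0.

R = 11, z = 1.3909, p = 0.164264, fail to reject H0.


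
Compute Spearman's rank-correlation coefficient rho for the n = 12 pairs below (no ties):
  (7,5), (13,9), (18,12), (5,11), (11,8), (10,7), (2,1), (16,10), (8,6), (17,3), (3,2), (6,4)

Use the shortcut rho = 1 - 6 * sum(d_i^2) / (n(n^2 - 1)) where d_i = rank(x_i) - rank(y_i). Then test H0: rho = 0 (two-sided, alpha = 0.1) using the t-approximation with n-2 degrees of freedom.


Step 1: Rank x and y separately (midranks; no ties here).
rank(x): 7->5, 13->9, 18->12, 5->3, 11->8, 10->7, 2->1, 16->10, 8->6, 17->11, 3->2, 6->4
rank(y): 5->5, 9->9, 12->12, 11->11, 8->8, 7->7, 1->1, 10->10, 6->6, 3->3, 2->2, 4->4
Step 2: d_i = R_x(i) - R_y(i); compute d_i^2.
  (5-5)^2=0, (9-9)^2=0, (12-12)^2=0, (3-11)^2=64, (8-8)^2=0, (7-7)^2=0, (1-1)^2=0, (10-10)^2=0, (6-6)^2=0, (11-3)^2=64, (2-2)^2=0, (4-4)^2=0
sum(d^2) = 128.
Step 3: rho = 1 - 6*128 / (12*(12^2 - 1)) = 1 - 768/1716 = 0.552448.
Step 4: Under H0, t = rho * sqrt((n-2)/(1-rho^2)) = 2.0959 ~ t(10).
Step 5: Two-sided p-value from the t-distribution with 10 df = 0.062511.
Step 6: alpha = 0.1. reject H0.

rho = 0.5524, p = 0.062511, reject H0 at alpha = 0.1.


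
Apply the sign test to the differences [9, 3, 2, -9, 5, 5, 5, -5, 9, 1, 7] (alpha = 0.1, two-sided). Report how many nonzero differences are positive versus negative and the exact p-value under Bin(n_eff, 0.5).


Step 1: Discard zero differences. Original n = 11; n_eff = number of nonzero differences = 11.
Nonzero differences (with sign): +9, +3, +2, -9, +5, +5, +5, -5, +9, +1, +7
Step 2: Count signs: positive = 9, negative = 2.
Step 3: Under H0: P(positive) = 0.5, so the number of positives S ~ Bin(11, 0.5).
Step 4: Two-sided exact p-value = sum of Bin(11,0.5) probabilities at or below the observed probability = 0.065430.
Step 5: alpha = 0.1. reject H0.

n_eff = 11, pos = 9, neg = 2, p = 0.065430, reject H0.


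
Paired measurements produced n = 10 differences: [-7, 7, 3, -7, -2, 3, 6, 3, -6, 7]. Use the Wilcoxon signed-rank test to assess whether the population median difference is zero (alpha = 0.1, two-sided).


Step 1: Drop any zero differences (none here) and take |d_i|.
|d| = [7, 7, 3, 7, 2, 3, 6, 3, 6, 7]
Step 2: Midrank |d_i| (ties get averaged ranks).
ranks: |7|->8.5, |7|->8.5, |3|->3, |7|->8.5, |2|->1, |3|->3, |6|->5.5, |3|->3, |6|->5.5, |7|->8.5
Step 3: Attach original signs; sum ranks with positive sign and with negative sign.
W+ = 8.5 + 3 + 3 + 5.5 + 3 + 8.5 = 31.5
W- = 8.5 + 8.5 + 1 + 5.5 = 23.5
(Check: W+ + W- = 55 should equal n(n+1)/2 = 55.)
Step 4: Test statistic W = min(W+, W-) = 23.5.
Step 5: Ties in |d|, so use the tie-corrected normal approximation.
        E[W] = n(n+1)/4 = 10*11/4 = 27.5.
        Tie groups: |d|=3 (t=3), |d|=6 (t=2), |d|=7 (t=4); sum(t^3 - t) = 90.
        Var[W] = n(n+1)(2n+1)/24 - sum(t^3-t)/48 = 2310/24 - 90/48 = 94.375.
        z = (W - E[W]) / sqrt(Var[W]) = (23.5 - 27.5) / 9.7147 = -0.4117.
        Two-sided p = 2*Phi(z) = 0.680524.
Step 6: alpha = 0.1. fail to reject H0.

W+ = 31.5, W- = 23.5, W = min = 23.5, p = 0.680524, fail to reject H0.


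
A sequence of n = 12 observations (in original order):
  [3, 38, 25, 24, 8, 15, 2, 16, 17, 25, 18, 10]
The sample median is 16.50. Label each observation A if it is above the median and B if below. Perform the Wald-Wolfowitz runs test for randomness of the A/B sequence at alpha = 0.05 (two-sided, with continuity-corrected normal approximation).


Step 1: Compute median = 16.50; label A = above, B = below.
Labels in order: BAAABBBBAAAB  (n_A = 6, n_B = 6)
Step 2: Count runs R = 5.
Step 3: Under H0 (random ordering), E[R] = 2*n_A*n_B/(n_A+n_B) + 1 = 2*6*6/12 + 1 = 7.0000.
        Var[R] = 2*n_A*n_B*(2*n_A*n_B - n_A - n_B) / ((n_A+n_B)^2 * (n_A+n_B-1)) = 4320/1584 = 2.7273.
        SD[R] = 1.6514.
Step 4: Continuity-corrected z = (R + 0.5 - E[R]) / SD[R] = (5 + 0.5 - 7.0000) / 1.6514 = -0.9083.
Step 5: Two-sided p-value via normal approximation = 2*(1 - Phi(|z|)) = 0.363722.
Step 6: alpha = 0.05. fail to reject H0.

R = 5, z = -0.9083, p = 0.363722, fail to reject H0.


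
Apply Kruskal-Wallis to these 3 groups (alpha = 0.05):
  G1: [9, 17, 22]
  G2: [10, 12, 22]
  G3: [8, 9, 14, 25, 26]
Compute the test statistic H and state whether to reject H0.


Step 1: Combine all N = 11 observations and assign midranks.
sorted (value, group, rank): (8,G3,1), (9,G1,2.5), (9,G3,2.5), (10,G2,4), (12,G2,5), (14,G3,6), (17,G1,7), (22,G1,8.5), (22,G2,8.5), (25,G3,10), (26,G3,11)
Step 2: Sum ranks within each group.
R_1 = 18 (n_1 = 3)
R_2 = 17.5 (n_2 = 3)
R_3 = 30.5 (n_3 = 5)
Step 3: H = 12/(N(N+1)) * sum(R_i^2/n_i) - 3(N+1)
     = 12/(11*12) * (18^2/3 + 17.5^2/3 + 30.5^2/5) - 3*12
     = 0.090909 * 396.133 - 36
     = 0.012121.
Step 4: Ties present; correction factor C = 1 - 12/(11^3 - 11) = 0.990909. Corrected H = 0.012121 / 0.990909 = 0.012232.
Step 5: Under H0, H ~ chi^2(2); p-value = 0.993902.
Step 6: alpha = 0.05. fail to reject H0.

H = 0.0122, df = 2, p = 0.993902, fail to reject H0.


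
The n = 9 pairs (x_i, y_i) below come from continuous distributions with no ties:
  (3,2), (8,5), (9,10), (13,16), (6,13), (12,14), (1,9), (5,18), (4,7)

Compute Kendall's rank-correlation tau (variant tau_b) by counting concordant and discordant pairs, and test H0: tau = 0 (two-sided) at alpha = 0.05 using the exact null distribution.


Step 1: Enumerate the 36 unordered pairs (i,j) with i<j and classify each by sign(x_j-x_i) * sign(y_j-y_i).
  (1,2):dx=+5,dy=+3->C; (1,3):dx=+6,dy=+8->C; (1,4):dx=+10,dy=+14->C; (1,5):dx=+3,dy=+11->C
  (1,6):dx=+9,dy=+12->C; (1,7):dx=-2,dy=+7->D; (1,8):dx=+2,dy=+16->C; (1,9):dx=+1,dy=+5->C
  (2,3):dx=+1,dy=+5->C; (2,4):dx=+5,dy=+11->C; (2,5):dx=-2,dy=+8->D; (2,6):dx=+4,dy=+9->C
  (2,7):dx=-7,dy=+4->D; (2,8):dx=-3,dy=+13->D; (2,9):dx=-4,dy=+2->D; (3,4):dx=+4,dy=+6->C
  (3,5):dx=-3,dy=+3->D; (3,6):dx=+3,dy=+4->C; (3,7):dx=-8,dy=-1->C; (3,8):dx=-4,dy=+8->D
  (3,9):dx=-5,dy=-3->C; (4,5):dx=-7,dy=-3->C; (4,6):dx=-1,dy=-2->C; (4,7):dx=-12,dy=-7->C
  (4,8):dx=-8,dy=+2->D; (4,9):dx=-9,dy=-9->C; (5,6):dx=+6,dy=+1->C; (5,7):dx=-5,dy=-4->C
  (5,8):dx=-1,dy=+5->D; (5,9):dx=-2,dy=-6->C; (6,7):dx=-11,dy=-5->C; (6,8):dx=-7,dy=+4->D
  (6,9):dx=-8,dy=-7->C; (7,8):dx=+4,dy=+9->C; (7,9):dx=+3,dy=-2->D; (8,9):dx=-1,dy=-11->C
Step 2: C = 25, D = 11, total pairs = 36.
Step 3: tau = (C - D)/(n(n-1)/2) = (25 - 11)/36 = 0.388889.
Step 4: Exact two-sided p-value (enumerate n! = 362880 permutations of y under H0): p = 0.180181.
Step 5: alpha = 0.05. fail to reject H0.

tau_b = 0.3889 (C=25, D=11), p = 0.180181, fail to reject H0.


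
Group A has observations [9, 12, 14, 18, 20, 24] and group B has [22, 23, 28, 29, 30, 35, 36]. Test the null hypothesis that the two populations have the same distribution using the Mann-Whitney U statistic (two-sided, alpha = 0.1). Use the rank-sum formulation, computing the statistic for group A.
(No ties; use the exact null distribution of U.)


Step 1: Combine and sort all 13 observations; assign midranks.
sorted (value, group): (9,X), (12,X), (14,X), (18,X), (20,X), (22,Y), (23,Y), (24,X), (28,Y), (29,Y), (30,Y), (35,Y), (36,Y)
ranks: 9->1, 12->2, 14->3, 18->4, 20->5, 22->6, 23->7, 24->8, 28->9, 29->10, 30->11, 35->12, 36->13
Step 2: Rank sum for X: R1 = 1 + 2 + 3 + 4 + 5 + 8 = 23.
Step 3: U_X = R1 - n1(n1+1)/2 = 23 - 6*7/2 = 23 - 21 = 2.
       U_Y = n1*n2 - U_X = 42 - 2 = 40.
Step 4: No ties, so the exact null distribution of U (based on enumerating the C(13,6) = 1716 equally likely rank assignments) gives the two-sided p-value.
Step 5: p-value = 0.004662; compare to alpha = 0.1. reject H0.

U_X = 2, p = 0.004662, reject H0 at alpha = 0.1.


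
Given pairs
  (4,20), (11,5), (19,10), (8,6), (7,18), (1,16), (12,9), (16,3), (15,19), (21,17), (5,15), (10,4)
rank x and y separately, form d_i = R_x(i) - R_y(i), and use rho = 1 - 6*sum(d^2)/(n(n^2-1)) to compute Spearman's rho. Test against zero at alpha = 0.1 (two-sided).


Step 1: Rank x and y separately (midranks; no ties here).
rank(x): 4->2, 11->7, 19->11, 8->5, 7->4, 1->1, 12->8, 16->10, 15->9, 21->12, 5->3, 10->6
rank(y): 20->12, 5->3, 10->6, 6->4, 18->10, 16->8, 9->5, 3->1, 19->11, 17->9, 15->7, 4->2
Step 2: d_i = R_x(i) - R_y(i); compute d_i^2.
  (2-12)^2=100, (7-3)^2=16, (11-6)^2=25, (5-4)^2=1, (4-10)^2=36, (1-8)^2=49, (8-5)^2=9, (10-1)^2=81, (9-11)^2=4, (12-9)^2=9, (3-7)^2=16, (6-2)^2=16
sum(d^2) = 362.
Step 3: rho = 1 - 6*362 / (12*(12^2 - 1)) = 1 - 2172/1716 = -0.265734.
Step 4: Under H0, t = rho * sqrt((n-2)/(1-rho^2)) = -0.8717 ~ t(10).
Step 5: Two-sided p-value from the t-distribution with 10 df = 0.403833.
Step 6: alpha = 0.1. fail to reject H0.

rho = -0.2657, p = 0.403833, fail to reject H0 at alpha = 0.1.


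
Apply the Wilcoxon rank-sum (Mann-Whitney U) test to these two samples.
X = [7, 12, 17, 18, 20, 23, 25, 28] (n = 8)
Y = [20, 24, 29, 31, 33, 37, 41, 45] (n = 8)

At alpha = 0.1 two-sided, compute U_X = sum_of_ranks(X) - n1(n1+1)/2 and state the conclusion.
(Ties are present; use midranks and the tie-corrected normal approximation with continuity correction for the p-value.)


Step 1: Combine and sort all 16 observations; assign midranks.
sorted (value, group): (7,X), (12,X), (17,X), (18,X), (20,X), (20,Y), (23,X), (24,Y), (25,X), (28,X), (29,Y), (31,Y), (33,Y), (37,Y), (41,Y), (45,Y)
ranks: 7->1, 12->2, 17->3, 18->4, 20->5.5, 20->5.5, 23->7, 24->8, 25->9, 28->10, 29->11, 31->12, 33->13, 37->14, 41->15, 45->16
Step 2: Rank sum for X: R1 = 1 + 2 + 3 + 4 + 5.5 + 7 + 9 + 10 = 41.5.
Step 3: U_X = R1 - n1(n1+1)/2 = 41.5 - 8*9/2 = 41.5 - 36 = 5.5.
       U_Y = n1*n2 - U_X = 64 - 5.5 = 58.5.
Step 4: Ties are present, so use the tie-corrected normal approximation (with continuity correction) for the p-value.
Step 5: p-value = 0.006284; compare to alpha = 0.1. reject H0.

U_X = 5.5, p = 0.006284, reject H0 at alpha = 0.1.


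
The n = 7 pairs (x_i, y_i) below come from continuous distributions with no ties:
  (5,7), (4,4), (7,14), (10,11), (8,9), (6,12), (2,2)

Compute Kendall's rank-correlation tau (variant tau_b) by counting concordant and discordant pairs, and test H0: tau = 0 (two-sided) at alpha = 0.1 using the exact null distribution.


Step 1: Enumerate the 21 unordered pairs (i,j) with i<j and classify each by sign(x_j-x_i) * sign(y_j-y_i).
  (1,2):dx=-1,dy=-3->C; (1,3):dx=+2,dy=+7->C; (1,4):dx=+5,dy=+4->C; (1,5):dx=+3,dy=+2->C
  (1,6):dx=+1,dy=+5->C; (1,7):dx=-3,dy=-5->C; (2,3):dx=+3,dy=+10->C; (2,4):dx=+6,dy=+7->C
  (2,5):dx=+4,dy=+5->C; (2,6):dx=+2,dy=+8->C; (2,7):dx=-2,dy=-2->C; (3,4):dx=+3,dy=-3->D
  (3,5):dx=+1,dy=-5->D; (3,6):dx=-1,dy=-2->C; (3,7):dx=-5,dy=-12->C; (4,5):dx=-2,dy=-2->C
  (4,6):dx=-4,dy=+1->D; (4,7):dx=-8,dy=-9->C; (5,6):dx=-2,dy=+3->D; (5,7):dx=-6,dy=-7->C
  (6,7):dx=-4,dy=-10->C
Step 2: C = 17, D = 4, total pairs = 21.
Step 3: tau = (C - D)/(n(n-1)/2) = (17 - 4)/21 = 0.619048.
Step 4: Exact two-sided p-value (enumerate n! = 5040 permutations of y under H0): p = 0.069048.
Step 5: alpha = 0.1. reject H0.

tau_b = 0.6190 (C=17, D=4), p = 0.069048, reject H0.


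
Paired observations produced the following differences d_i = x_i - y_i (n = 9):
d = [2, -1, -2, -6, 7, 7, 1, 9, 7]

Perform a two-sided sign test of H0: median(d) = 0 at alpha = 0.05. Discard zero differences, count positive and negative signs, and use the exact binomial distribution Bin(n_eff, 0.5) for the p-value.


Step 1: Discard zero differences. Original n = 9; n_eff = number of nonzero differences = 9.
Nonzero differences (with sign): +2, -1, -2, -6, +7, +7, +1, +9, +7
Step 2: Count signs: positive = 6, negative = 3.
Step 3: Under H0: P(positive) = 0.5, so the number of positives S ~ Bin(9, 0.5).
Step 4: Two-sided exact p-value = sum of Bin(9,0.5) probabilities at or below the observed probability = 0.507812.
Step 5: alpha = 0.05. fail to reject H0.

n_eff = 9, pos = 6, neg = 3, p = 0.507812, fail to reject H0.


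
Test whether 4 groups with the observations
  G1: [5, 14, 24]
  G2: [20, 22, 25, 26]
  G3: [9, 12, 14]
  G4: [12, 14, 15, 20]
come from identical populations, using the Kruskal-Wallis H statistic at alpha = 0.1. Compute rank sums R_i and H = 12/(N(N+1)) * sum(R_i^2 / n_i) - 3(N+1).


Step 1: Combine all N = 14 observations and assign midranks.
sorted (value, group, rank): (5,G1,1), (9,G3,2), (12,G3,3.5), (12,G4,3.5), (14,G1,6), (14,G3,6), (14,G4,6), (15,G4,8), (20,G2,9.5), (20,G4,9.5), (22,G2,11), (24,G1,12), (25,G2,13), (26,G2,14)
Step 2: Sum ranks within each group.
R_1 = 19 (n_1 = 3)
R_2 = 47.5 (n_2 = 4)
R_3 = 11.5 (n_3 = 3)
R_4 = 27 (n_4 = 4)
Step 3: H = 12/(N(N+1)) * sum(R_i^2/n_i) - 3(N+1)
     = 12/(14*15) * (19^2/3 + 47.5^2/4 + 11.5^2/3 + 27^2/4) - 3*15
     = 0.057143 * 910.729 - 45
     = 7.041667.
Step 4: Ties present; correction factor C = 1 - 36/(14^3 - 14) = 0.986813. Corrected H = 7.041667 / 0.986813 = 7.135765.
Step 5: Under H0, H ~ chi^2(3); p-value = 0.067694.
Step 6: alpha = 0.1. reject H0.

H = 7.1358, df = 3, p = 0.067694, reject H0.


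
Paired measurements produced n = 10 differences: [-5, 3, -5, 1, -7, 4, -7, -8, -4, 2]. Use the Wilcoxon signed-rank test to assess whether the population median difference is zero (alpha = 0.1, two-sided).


Step 1: Drop any zero differences (none here) and take |d_i|.
|d| = [5, 3, 5, 1, 7, 4, 7, 8, 4, 2]
Step 2: Midrank |d_i| (ties get averaged ranks).
ranks: |5|->6.5, |3|->3, |5|->6.5, |1|->1, |7|->8.5, |4|->4.5, |7|->8.5, |8|->10, |4|->4.5, |2|->2
Step 3: Attach original signs; sum ranks with positive sign and with negative sign.
W+ = 3 + 1 + 4.5 + 2 = 10.5
W- = 6.5 + 6.5 + 8.5 + 8.5 + 10 + 4.5 = 44.5
(Check: W+ + W- = 55 should equal n(n+1)/2 = 55.)
Step 4: Test statistic W = min(W+, W-) = 10.5.
Step 5: Ties in |d|, so use the tie-corrected normal approximation.
        E[W] = n(n+1)/4 = 10*11/4 = 27.5.
        Tie groups: |d|=4 (t=2), |d|=5 (t=2), |d|=7 (t=2); sum(t^3 - t) = 18.
        Var[W] = n(n+1)(2n+1)/24 - sum(t^3-t)/48 = 2310/24 - 18/48 = 95.875.
        z = (W - E[W]) / sqrt(Var[W]) = (10.5 - 27.5) / 9.7916 = -1.7362.
        Two-sided p = 2*Phi(z) = 0.082531.
Step 6: alpha = 0.1. reject H0.

W+ = 10.5, W- = 44.5, W = min = 10.5, p = 0.082531, reject H0.


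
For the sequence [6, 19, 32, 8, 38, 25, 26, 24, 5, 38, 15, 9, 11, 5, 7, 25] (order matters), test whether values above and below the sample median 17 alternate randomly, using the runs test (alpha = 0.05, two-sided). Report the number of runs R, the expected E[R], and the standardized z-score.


Step 1: Compute median = 17; label A = above, B = below.
Labels in order: BAABAAAABABBBBBA  (n_A = 8, n_B = 8)
Step 2: Count runs R = 8.
Step 3: Under H0 (random ordering), E[R] = 2*n_A*n_B/(n_A+n_B) + 1 = 2*8*8/16 + 1 = 9.0000.
        Var[R] = 2*n_A*n_B*(2*n_A*n_B - n_A - n_B) / ((n_A+n_B)^2 * (n_A+n_B-1)) = 14336/3840 = 3.7333.
        SD[R] = 1.9322.
Step 4: Continuity-corrected z = (R + 0.5 - E[R]) / SD[R] = (8 + 0.5 - 9.0000) / 1.9322 = -0.2588.
Step 5: Two-sided p-value via normal approximation = 2*(1 - Phi(|z|)) = 0.795809.
Step 6: alpha = 0.05. fail to reject H0.

R = 8, z = -0.2588, p = 0.795809, fail to reject H0.


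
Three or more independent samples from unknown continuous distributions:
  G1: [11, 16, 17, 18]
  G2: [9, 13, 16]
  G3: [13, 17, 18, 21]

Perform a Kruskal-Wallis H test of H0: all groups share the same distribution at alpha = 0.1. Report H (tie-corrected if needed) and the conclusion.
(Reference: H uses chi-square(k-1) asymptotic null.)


Step 1: Combine all N = 11 observations and assign midranks.
sorted (value, group, rank): (9,G2,1), (11,G1,2), (13,G2,3.5), (13,G3,3.5), (16,G1,5.5), (16,G2,5.5), (17,G1,7.5), (17,G3,7.5), (18,G1,9.5), (18,G3,9.5), (21,G3,11)
Step 2: Sum ranks within each group.
R_1 = 24.5 (n_1 = 4)
R_2 = 10 (n_2 = 3)
R_3 = 31.5 (n_3 = 4)
Step 3: H = 12/(N(N+1)) * sum(R_i^2/n_i) - 3(N+1)
     = 12/(11*12) * (24.5^2/4 + 10^2/3 + 31.5^2/4) - 3*12
     = 0.090909 * 431.458 - 36
     = 3.223485.
Step 4: Ties present; correction factor C = 1 - 24/(11^3 - 11) = 0.981818. Corrected H = 3.223485 / 0.981818 = 3.283179.
Step 5: Under H0, H ~ chi^2(2); p-value = 0.193672.
Step 6: alpha = 0.1. fail to reject H0.

H = 3.2832, df = 2, p = 0.193672, fail to reject H0.


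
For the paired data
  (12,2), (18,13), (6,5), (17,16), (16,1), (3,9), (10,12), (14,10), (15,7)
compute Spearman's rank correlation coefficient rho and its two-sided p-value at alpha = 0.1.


Step 1: Rank x and y separately (midranks; no ties here).
rank(x): 12->4, 18->9, 6->2, 17->8, 16->7, 3->1, 10->3, 14->5, 15->6
rank(y): 2->2, 13->8, 5->3, 16->9, 1->1, 9->5, 12->7, 10->6, 7->4
Step 2: d_i = R_x(i) - R_y(i); compute d_i^2.
  (4-2)^2=4, (9-8)^2=1, (2-3)^2=1, (8-9)^2=1, (7-1)^2=36, (1-5)^2=16, (3-7)^2=16, (5-6)^2=1, (6-4)^2=4
sum(d^2) = 80.
Step 3: rho = 1 - 6*80 / (9*(9^2 - 1)) = 1 - 480/720 = 0.333333.
Step 4: Under H0, t = rho * sqrt((n-2)/(1-rho^2)) = 0.9354 ~ t(7).
Step 5: Two-sided p-value from the t-distribution with 7 df = 0.380713.
Step 6: alpha = 0.1. fail to reject H0.

rho = 0.3333, p = 0.380713, fail to reject H0 at alpha = 0.1.


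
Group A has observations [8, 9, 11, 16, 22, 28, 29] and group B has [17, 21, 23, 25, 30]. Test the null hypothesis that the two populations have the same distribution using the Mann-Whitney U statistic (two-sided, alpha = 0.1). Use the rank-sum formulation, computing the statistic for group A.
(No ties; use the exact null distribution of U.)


Step 1: Combine and sort all 12 observations; assign midranks.
sorted (value, group): (8,X), (9,X), (11,X), (16,X), (17,Y), (21,Y), (22,X), (23,Y), (25,Y), (28,X), (29,X), (30,Y)
ranks: 8->1, 9->2, 11->3, 16->4, 17->5, 21->6, 22->7, 23->8, 25->9, 28->10, 29->11, 30->12
Step 2: Rank sum for X: R1 = 1 + 2 + 3 + 4 + 7 + 10 + 11 = 38.
Step 3: U_X = R1 - n1(n1+1)/2 = 38 - 7*8/2 = 38 - 28 = 10.
       U_Y = n1*n2 - U_X = 35 - 10 = 25.
Step 4: No ties, so the exact null distribution of U (based on enumerating the C(12,7) = 792 equally likely rank assignments) gives the two-sided p-value.
Step 5: p-value = 0.267677; compare to alpha = 0.1. fail to reject H0.

U_X = 10, p = 0.267677, fail to reject H0 at alpha = 0.1.
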